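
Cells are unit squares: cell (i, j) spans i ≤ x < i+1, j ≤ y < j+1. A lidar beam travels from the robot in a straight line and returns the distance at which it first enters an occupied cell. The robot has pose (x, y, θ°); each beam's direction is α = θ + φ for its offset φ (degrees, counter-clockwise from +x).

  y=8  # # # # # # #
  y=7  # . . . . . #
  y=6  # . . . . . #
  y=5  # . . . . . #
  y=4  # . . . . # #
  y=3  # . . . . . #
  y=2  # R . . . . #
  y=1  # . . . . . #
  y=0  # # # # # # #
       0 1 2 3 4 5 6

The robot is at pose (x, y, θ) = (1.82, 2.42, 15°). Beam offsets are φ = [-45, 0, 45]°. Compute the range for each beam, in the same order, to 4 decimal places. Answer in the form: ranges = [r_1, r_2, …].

ranges = [2.8400, 4.3275, 6.4432]

beam 1: φ=-45°, α=330°
  cosα=0.8660 sinα=-0.5000 | (1,2) | tMaxX 0.2078 tMaxY 0.8400 | tΔX 1.1547 tΔY 2.0000
    t=0.2078 [x] (2,2)
    t=0.8400 [y] (2,1)
    t=1.3625 [x] (3,1)
    t=2.5172 [x] (4,1)
    t=2.8400 [y] (4,0) — stop
  → r_1 = 2.8400
beam 2: φ=0°, α=15°
  cosα=0.9659 sinα=0.2588 | (1,2) | tMaxX 0.1863 tMaxY 2.2409 | tΔX 1.0353 tΔY 3.8637
    t=0.1863 [x] (2,2)
    t=1.2216 [x] (3,2)
    t=2.2409 [y] (3,3)
    t=2.2569 [x] (4,3)
    t=3.2922 [x] (5,3)
    t=4.3275 [x] (6,3) — stop
  → r_2 = 4.3275
beam 3: φ=45°, α=60°
  cosα=0.5000 sinα=0.8660 | (1,2) | tMaxX 0.3600 tMaxY 0.6697 | tΔX 2.0000 tΔY 1.1547
    t=0.3600 [x] (2,2)
    t=0.6697 [y] (2,3)
    t=1.8244 [y] (2,4)
    t=2.3600 [x] (3,4)
    t=2.9791 [y] (3,5)
    t=4.1338 [y] (3,6)
    t=4.3600 [x] (4,6)
    t=5.2885 [y] (4,7)
    t=6.3600 [x] (5,7)
    t=6.4432 [y] (5,8) — stop
  → r_3 = 6.4432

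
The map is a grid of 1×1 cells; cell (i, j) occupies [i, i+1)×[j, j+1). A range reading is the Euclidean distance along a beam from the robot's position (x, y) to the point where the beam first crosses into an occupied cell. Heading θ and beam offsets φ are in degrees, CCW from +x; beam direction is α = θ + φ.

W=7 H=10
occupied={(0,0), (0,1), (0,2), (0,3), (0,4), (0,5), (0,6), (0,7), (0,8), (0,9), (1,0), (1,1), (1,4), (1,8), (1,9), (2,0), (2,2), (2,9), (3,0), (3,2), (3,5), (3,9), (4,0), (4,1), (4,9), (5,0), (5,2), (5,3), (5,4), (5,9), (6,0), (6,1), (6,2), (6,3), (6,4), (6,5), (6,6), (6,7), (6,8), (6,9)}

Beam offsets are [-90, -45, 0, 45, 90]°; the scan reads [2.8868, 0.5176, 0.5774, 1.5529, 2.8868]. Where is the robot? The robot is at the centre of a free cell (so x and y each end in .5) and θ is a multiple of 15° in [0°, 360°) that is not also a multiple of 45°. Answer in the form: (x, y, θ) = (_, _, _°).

The pose lattice has 30·16 = 480 candidates. Test each by forward raycasting.
  (4.5, 8.5, 210°): beam 1 = 0.5774 ≠ 2.8868 ✗
  (3.5, 3.5, 240°): beam 1 = 1.7321 ≠ 2.8868 ✗
  (1.5, 5.5, 285°): beam 1 = 0.5176 ≠ 2.8868 ✗
  (3.5, 8.5, 165°): beam 1 = 0.5176 ≠ 2.8868 ✗
  …
  (3.5, 4.5, 120°): r_1=2.8868, r_2=0.5176, r_3=0.5774, r_4=1.5529, r_5=2.8868 — all match ✓
No second candidate reproduces the full scan.

(x, y, θ) = (3.5, 4.5, 120°)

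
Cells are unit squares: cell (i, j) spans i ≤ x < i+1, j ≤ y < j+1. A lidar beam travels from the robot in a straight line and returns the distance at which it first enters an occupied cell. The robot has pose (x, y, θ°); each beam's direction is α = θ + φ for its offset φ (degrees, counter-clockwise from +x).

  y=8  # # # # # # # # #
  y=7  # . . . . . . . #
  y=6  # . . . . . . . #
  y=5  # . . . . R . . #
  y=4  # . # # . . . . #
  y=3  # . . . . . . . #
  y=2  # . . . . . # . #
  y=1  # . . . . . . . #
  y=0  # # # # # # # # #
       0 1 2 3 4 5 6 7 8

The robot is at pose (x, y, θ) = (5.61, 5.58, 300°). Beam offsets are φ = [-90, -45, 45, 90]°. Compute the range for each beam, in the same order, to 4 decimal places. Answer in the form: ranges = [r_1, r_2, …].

ranges = [1.8591, 4.7416, 2.4743, 2.7597]

beam 1: φ=-90°, α=210°
  cosα=-0.8660 sinα=-0.5000 | (5,5) | tMaxX 0.7044 tMaxY 1.1600 | tΔX 1.1547 tΔY 2.0000
    t=0.7044 [x] (4,5)
    t=1.1600 [y] (4,4)
    t=1.8591 [x] (3,4) — stop
  → r_1 = 1.8591
beam 2: φ=-45°, α=255°
  cosα=-0.2588 sinα=-0.9659 | (5,5) | tMaxX 2.3569 tMaxY 0.6005 | tΔX 3.8637 tΔY 1.0353
    t=0.6005 [y] (5,4)
    t=1.6357 [y] (5,3)
    t=2.3569 [x] (4,3)
    t=2.6710 [y] (4,2)
    t=3.7063 [y] (4,1)
    t=4.7416 [y] (4,0) — stop
  → r_2 = 4.7416
beam 3: φ=45°, α=345°
  cosα=0.9659 sinα=-0.2588 | (5,5) | tMaxX 0.4038 tMaxY 2.2409 | tΔX 1.0353 tΔY 3.8637
    t=0.4038 [x] (6,5)
    t=1.4390 [x] (7,5)
    t=2.2409 [y] (7,4)
    t=2.4743 [x] (8,4) — stop
  → r_3 = 2.4743
beam 4: φ=90°, α=30°
  cosα=0.8660 sinα=0.5000 | (5,5) | tMaxX 0.4503 tMaxY 0.8400 | tΔX 1.1547 tΔY 2.0000
    t=0.4503 [x] (6,5)
    t=0.8400 [y] (6,6)
    t=1.6050 [x] (7,6)
    t=2.7597 [x] (8,6) — stop
  → r_4 = 2.7597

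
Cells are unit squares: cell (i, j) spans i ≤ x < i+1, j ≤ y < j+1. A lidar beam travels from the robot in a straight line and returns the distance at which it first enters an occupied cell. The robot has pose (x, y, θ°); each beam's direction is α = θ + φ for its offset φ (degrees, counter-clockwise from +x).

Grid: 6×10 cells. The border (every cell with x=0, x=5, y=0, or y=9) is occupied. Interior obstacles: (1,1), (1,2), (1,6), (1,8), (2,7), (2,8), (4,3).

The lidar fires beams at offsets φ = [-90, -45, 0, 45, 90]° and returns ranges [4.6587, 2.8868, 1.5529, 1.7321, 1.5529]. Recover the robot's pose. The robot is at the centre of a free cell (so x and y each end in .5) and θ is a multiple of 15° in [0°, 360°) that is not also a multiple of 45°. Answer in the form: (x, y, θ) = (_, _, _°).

Enumerate (i+0.5, j+0.5, θ) over the 25 free cells and 16 admissible headings. For each, cast all 5 beams and compare to the given ranges.
  (2.5, 4.5, 165°): beam 2 = 1.7321 ≠ 2.8868 ✗
  (2.5, 1.5, 285°): beam 1 = 0.5176 ≠ 4.6587 ✗
  (1.5, 7.5, 30°): beam 1 = 0.5774 ≠ 4.6587 ✗
  …
  (3.5, 2.5, 195°): r_1=4.6587, r_2=2.8868, r_3=1.5529, r_4=1.7321, r_5=1.5529 — all match ✓
Only this pose fits every beam.

(x, y, θ) = (3.5, 2.5, 195°)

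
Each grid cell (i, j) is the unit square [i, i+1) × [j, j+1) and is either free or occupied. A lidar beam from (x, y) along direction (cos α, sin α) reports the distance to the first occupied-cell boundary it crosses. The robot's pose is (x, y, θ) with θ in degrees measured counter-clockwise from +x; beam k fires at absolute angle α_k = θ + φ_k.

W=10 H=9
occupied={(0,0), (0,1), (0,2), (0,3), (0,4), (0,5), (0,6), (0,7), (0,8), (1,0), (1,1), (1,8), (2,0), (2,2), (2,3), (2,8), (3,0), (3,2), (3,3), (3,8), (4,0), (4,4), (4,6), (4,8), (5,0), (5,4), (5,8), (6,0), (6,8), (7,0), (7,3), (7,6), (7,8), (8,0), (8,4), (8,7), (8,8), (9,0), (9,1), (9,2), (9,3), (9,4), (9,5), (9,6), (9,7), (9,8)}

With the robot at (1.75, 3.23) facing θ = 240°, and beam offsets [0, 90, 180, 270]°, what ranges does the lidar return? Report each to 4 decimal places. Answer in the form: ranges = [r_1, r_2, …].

ranges = [1.4203, 0.2887, 0.5000, 0.8660]

beam 1: φ=0°, α=240°
  d=(-0.5000,-0.8660)  start (1,3)  tX=1.5000 tY=0.2656  stride 1/|dx|=2.0000 1/|dy|=1.1547
    cross y-line → (1,2), t=0.2656
    cross y-line → (1,1), t=1.4203 (wall)
  → r_1 = 1.4203
beam 2: φ=90°, α=330°
  d=(0.8660,-0.5000)  start (1,3)  tX=0.2887 tY=0.4600  stride 1/|dx|=1.1547 1/|dy|=2.0000
    cross x-line → (2,3), t=0.2887 (wall)
  → r_2 = 0.2887
beam 3: φ=180°, α=60°
  d=(0.5000,0.8660)  start (1,3)  tX=0.5000 tY=0.8891  stride 1/|dx|=2.0000 1/|dy|=1.1547
    cross x-line → (2,3), t=0.5000 (wall)
  → r_3 = 0.5000
beam 4: φ=270°, α=150°
  d=(-0.8660,0.5000)  start (1,3)  tX=0.8660 tY=1.5400  stride 1/|dx|=1.1547 1/|dy|=2.0000
    cross x-line → (0,3), t=0.8660 (wall)
  → r_4 = 0.8660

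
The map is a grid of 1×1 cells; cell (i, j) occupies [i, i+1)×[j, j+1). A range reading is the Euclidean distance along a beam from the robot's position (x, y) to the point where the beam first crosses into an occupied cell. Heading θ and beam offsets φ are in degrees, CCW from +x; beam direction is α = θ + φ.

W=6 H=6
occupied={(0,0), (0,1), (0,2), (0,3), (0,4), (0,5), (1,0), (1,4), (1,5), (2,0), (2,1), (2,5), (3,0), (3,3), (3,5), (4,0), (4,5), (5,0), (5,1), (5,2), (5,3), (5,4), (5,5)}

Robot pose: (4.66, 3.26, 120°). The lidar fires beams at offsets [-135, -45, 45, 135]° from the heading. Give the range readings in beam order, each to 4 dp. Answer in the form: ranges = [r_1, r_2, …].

ranges = [0.3520, 1.3137, 0.6833, 2.3397]

beam 1: φ=-135°, α=345°
  d=(0.9659,-0.2588)  start (4,3)  tX=0.3520 tY=1.0046  stride 1/|dx|=1.0353 1/|dy|=3.8637
    cross x-line → (5,3), t=0.3520 (wall)
  → r_1 = 0.3520
beam 2: φ=-45°, α=75°
  d=(0.2588,0.9659)  start (4,3)  tX=1.3137 tY=0.7661  stride 1/|dx|=3.8637 1/|dy|=1.0353
    cross y-line → (4,4), t=0.7661
    cross x-line → (5,4), t=1.3137 (wall)
  → r_2 = 1.3137
beam 3: φ=45°, α=165°
  d=(-0.9659,0.2588)  start (4,3)  tX=0.6833 tY=2.8591  stride 1/|dx|=1.0353 1/|dy|=3.8637
    cross x-line → (3,3), t=0.6833 (wall)
  → r_3 = 0.6833
beam 4: φ=135°, α=255°
  d=(-0.2588,-0.9659)  start (4,3)  tX=2.5500 tY=0.2692  stride 1/|dx|=3.8637 1/|dy|=1.0353
    cross y-line → (4,2), t=0.2692
    cross y-line → (4,1), t=1.3044
    cross y-line → (4,0), t=2.3397 (wall)
  → r_4 = 2.3397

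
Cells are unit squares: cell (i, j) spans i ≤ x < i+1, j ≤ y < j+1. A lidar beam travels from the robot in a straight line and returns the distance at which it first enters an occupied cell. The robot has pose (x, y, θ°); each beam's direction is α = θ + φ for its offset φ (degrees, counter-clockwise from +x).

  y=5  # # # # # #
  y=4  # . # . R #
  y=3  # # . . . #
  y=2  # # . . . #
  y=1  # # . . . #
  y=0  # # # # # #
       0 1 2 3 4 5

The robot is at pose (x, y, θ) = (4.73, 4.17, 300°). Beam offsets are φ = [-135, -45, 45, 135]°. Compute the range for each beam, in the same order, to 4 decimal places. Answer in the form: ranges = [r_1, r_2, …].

beam 1: φ=-135°, α=165°
  direction (-0.9659, 0.2588); cell (4,4); t to first gridline: x 0.7558, y 3.2069 (then +1.0353 / +3.8637)
    (3,4) via x @ 0.7558
    (2,4) via x @ 1.7910  # hit
  → r_1 = 1.7910
beam 2: φ=-45°, α=255°
  direction (-0.2588, -0.9659); cell (4,4); t to first gridline: x 2.8205, y 0.1760 (then +3.8637 / +1.0353)
    (4,3) via y @ 0.1760
    (4,2) via y @ 1.2113
    (4,1) via y @ 2.2465
    (3,1) via x @ 2.8205
    (3,0) via y @ 3.2818  # hit
  → r_2 = 3.2818
beam 3: φ=45°, α=345°
  direction (0.9659, -0.2588); cell (4,4); t to first gridline: x 0.2795, y 0.6568 (then +1.0353 / +3.8637)
    (5,4) via x @ 0.2795  # hit
  → r_3 = 0.2795
beam 4: φ=135°, α=75°
  direction (0.2588, 0.9659); cell (4,4); t to first gridline: x 1.0432, y 0.8593 (then +3.8637 / +1.0353)
    (4,5) via y @ 0.8593  # hit
  → r_4 = 0.8593

ranges = [1.7910, 3.2818, 0.2795, 0.8593]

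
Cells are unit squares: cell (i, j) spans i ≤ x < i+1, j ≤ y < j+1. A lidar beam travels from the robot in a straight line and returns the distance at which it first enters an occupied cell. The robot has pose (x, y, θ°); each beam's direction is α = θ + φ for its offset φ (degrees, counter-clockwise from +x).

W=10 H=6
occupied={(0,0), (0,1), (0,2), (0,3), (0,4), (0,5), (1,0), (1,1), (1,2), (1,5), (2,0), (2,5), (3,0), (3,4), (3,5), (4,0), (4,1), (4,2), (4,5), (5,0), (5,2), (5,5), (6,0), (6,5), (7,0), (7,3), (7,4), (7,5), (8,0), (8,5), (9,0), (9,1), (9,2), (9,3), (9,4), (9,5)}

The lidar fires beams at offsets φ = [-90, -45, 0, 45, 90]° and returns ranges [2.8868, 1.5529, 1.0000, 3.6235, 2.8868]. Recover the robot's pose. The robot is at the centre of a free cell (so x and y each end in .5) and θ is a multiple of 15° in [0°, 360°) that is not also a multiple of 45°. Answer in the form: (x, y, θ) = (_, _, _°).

Candidates: 24 free-cell centres × 16 headings = 384 poses. Raycast each; keep the one whose scan matches to 4 dp.
  (7.5, 1.5, 75°): beam 1 = 1.5529 ≠ 2.8868 ✗
  (3.5, 2.5, 195°): beam 1 = 1.5529 ≠ 2.8868 ✗
  (8.5, 2.5, 300°): beam 1 = 3.0000 ≠ 2.8868 ✗
  (3.5, 2.5, 15°): beam 1 = 1.5529 ≠ 2.8868 ✗
  …
  (4.5, 3.5, 120°): r_1=2.8868, r_2=1.5529, r_3=1.0000, r_4=3.6235, r_5=2.8868 — all match ✓
No second candidate reproduces the full scan.

(x, y, θ) = (4.5, 3.5, 120°)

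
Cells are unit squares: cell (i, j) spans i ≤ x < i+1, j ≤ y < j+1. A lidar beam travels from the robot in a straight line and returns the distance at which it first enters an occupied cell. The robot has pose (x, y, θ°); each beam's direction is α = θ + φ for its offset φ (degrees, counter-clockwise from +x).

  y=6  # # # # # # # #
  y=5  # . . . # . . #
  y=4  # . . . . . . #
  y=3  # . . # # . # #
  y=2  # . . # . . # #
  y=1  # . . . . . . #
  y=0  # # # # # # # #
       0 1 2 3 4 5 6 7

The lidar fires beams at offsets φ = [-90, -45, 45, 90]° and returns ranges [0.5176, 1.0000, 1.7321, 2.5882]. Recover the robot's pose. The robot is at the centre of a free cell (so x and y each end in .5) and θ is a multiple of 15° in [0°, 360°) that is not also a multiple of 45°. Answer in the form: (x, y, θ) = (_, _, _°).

(x, y, θ) = (1.5, 4.5, 285°)

Enumerate (i+0.5, j+0.5, θ) over the 24 free cells and 16 admissible headings. For each, cast all 4 beams and compare to the given ranges.
  (2.5, 4.5, 60°): beam 1 = 1.0000 ≠ 0.5176 ✗
  (3.5, 5.5, 60°): beam 1 = 0.5774 ≠ 0.5176 ✗
  (5.5, 4.5, 150°): beam 1 = 1.7321 ≠ 0.5176 ✗
  …
  (1.5, 4.5, 285°): r_1=0.5176, r_2=1.0000, r_3=1.7321, r_4=2.5882 — all match ✓
Unique over the lattice → pose = (1.5, 4.5, 285°).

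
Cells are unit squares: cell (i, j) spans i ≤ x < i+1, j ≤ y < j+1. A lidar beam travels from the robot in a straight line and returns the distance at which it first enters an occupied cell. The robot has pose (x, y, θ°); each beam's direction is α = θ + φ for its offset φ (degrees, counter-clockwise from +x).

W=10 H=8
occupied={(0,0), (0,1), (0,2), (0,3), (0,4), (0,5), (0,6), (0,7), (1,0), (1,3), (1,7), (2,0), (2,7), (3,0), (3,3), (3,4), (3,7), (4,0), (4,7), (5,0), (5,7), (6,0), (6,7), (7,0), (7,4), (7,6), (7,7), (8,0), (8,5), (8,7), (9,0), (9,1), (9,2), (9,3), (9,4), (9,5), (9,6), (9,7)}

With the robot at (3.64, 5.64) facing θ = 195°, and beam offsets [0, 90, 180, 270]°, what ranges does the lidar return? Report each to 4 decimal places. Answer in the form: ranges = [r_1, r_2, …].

beam 1: φ=0°, α=195°
  d=(-0.9659,-0.2588)  start (3,5)  tX=0.6626 tY=2.4728  stride 1/|dx|=1.0353 1/|dy|=3.8637
    cross x-line → (2,5), t=0.6626
    cross x-line → (1,5), t=1.6979
    cross y-line → (1,4), t=2.4728
    cross x-line → (0,4), t=2.7331 (wall)
  → r_1 = 2.7331
beam 2: φ=90°, α=285°
  d=(0.2588,-0.9659)  start (3,5)  tX=1.3909 tY=0.6626  stride 1/|dx|=3.8637 1/|dy|=1.0353
    cross y-line → (3,4), t=0.6626 (wall)
  → r_2 = 0.6626
beam 3: φ=180°, α=15°
  d=(0.9659,0.2588)  start (3,5)  tX=0.3727 tY=1.3909  stride 1/|dx|=1.0353 1/|dy|=3.8637
    cross x-line → (4,5), t=0.3727
    cross y-line → (4,6), t=1.3909
    cross x-line → (5,6), t=1.4080
    cross x-line → (6,6), t=2.4433
    cross x-line → (7,6), t=3.4785 (wall)
  → r_3 = 3.4785
beam 4: φ=270°, α=105°
  d=(-0.2588,0.9659)  start (3,5)  tX=2.4728 tY=0.3727  stride 1/|dx|=3.8637 1/|dy|=1.0353
    cross y-line → (3,6), t=0.3727
    cross y-line → (3,7), t=1.4080 (wall)
  → r_4 = 1.4080

ranges = [2.7331, 0.6626, 3.4785, 1.4080]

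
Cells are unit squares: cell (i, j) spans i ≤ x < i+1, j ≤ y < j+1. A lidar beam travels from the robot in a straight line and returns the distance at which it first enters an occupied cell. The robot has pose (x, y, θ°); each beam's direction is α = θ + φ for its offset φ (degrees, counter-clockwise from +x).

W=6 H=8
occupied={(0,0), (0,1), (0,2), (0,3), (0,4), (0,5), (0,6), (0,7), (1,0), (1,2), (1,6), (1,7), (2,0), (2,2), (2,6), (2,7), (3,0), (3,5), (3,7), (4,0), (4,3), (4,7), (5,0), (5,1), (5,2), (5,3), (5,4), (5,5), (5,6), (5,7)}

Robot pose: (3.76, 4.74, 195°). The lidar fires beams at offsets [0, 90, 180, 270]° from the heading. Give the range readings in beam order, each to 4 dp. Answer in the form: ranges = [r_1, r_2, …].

ranges = [2.8574, 0.9273, 1.2837, 0.2692]

beam 1: φ=0°, α=195°
  dir = (cos 195°, sin 195°) = (-0.9659, -0.2588); from cell (3,4)
  next x-line at t=0.7868, next y-line at t=2.8591; Δt_x=1.0353, Δt_y=3.8637
    x: enter (2,4) at t=0.7868
    x: enter (1,4) at t=1.8221
    x: enter (0,4) at t=2.8574 ← occupied
  → r_1 = 2.8574
beam 2: φ=90°, α=285°
  dir = (cos 285°, sin 285°) = (0.2588, -0.9659); from cell (3,4)
  next x-line at t=0.9273, next y-line at t=0.7661; Δt_x=3.8637, Δt_y=1.0353
    y: enter (3,3) at t=0.7661
    x: enter (4,3) at t=0.9273 ← occupied
  → r_2 = 0.9273
beam 3: φ=180°, α=15°
  dir = (cos 15°, sin 15°) = (0.9659, 0.2588); from cell (3,4)
  next x-line at t=0.2485, next y-line at t=1.0046; Δt_x=1.0353, Δt_y=3.8637
    x: enter (4,4) at t=0.2485
    y: enter (4,5) at t=1.0046
    x: enter (5,5) at t=1.2837 ← occupied
  → r_3 = 1.2837
beam 4: φ=270°, α=105°
  dir = (cos 105°, sin 105°) = (-0.2588, 0.9659); from cell (3,4)
  next x-line at t=2.9364, next y-line at t=0.2692; Δt_x=3.8637, Δt_y=1.0353
    y: enter (3,5) at t=0.2692 ← occupied
  → r_4 = 0.2692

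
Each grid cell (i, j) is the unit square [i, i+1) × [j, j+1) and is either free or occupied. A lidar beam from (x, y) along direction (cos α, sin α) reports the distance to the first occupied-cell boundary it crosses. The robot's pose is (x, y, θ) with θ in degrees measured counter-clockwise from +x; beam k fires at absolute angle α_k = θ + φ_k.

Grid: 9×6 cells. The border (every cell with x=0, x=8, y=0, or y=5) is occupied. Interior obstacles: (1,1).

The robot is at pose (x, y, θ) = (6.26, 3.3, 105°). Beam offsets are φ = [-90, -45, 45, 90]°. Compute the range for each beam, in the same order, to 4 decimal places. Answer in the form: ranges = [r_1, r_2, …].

beam 1: φ=-90°, α=15°
  d=(0.9659,0.2588)  start (6,3)  tX=0.7661 tY=2.7046  stride 1/|dx|=1.0353 1/|dy|=3.8637
    cross x-line → (7,3), t=0.7661
    cross x-line → (8,3), t=1.8014 (wall)
  → r_1 = 1.8014
beam 2: φ=-45°, α=60°
  d=(0.5000,0.8660)  start (6,3)  tX=1.4800 tY=0.8083  stride 1/|dx|=2.0000 1/|dy|=1.1547
    cross y-line → (6,4), t=0.8083
    cross x-line → (7,4), t=1.4800
    cross y-line → (7,5), t=1.9630 (wall)
  → r_2 = 1.9630
beam 3: φ=45°, α=150°
  d=(-0.8660,0.5000)  start (6,3)  tX=0.3002 tY=1.4000  stride 1/|dx|=1.1547 1/|dy|=2.0000
    cross x-line → (5,3), t=0.3002
    cross y-line → (5,4), t=1.4000
    cross x-line → (4,4), t=1.4549
    cross x-line → (3,4), t=2.6096
    cross y-line → (3,5), t=3.4000 (wall)
  → r_3 = 3.4000
beam 4: φ=90°, α=195°
  d=(-0.9659,-0.2588)  start (6,3)  tX=0.2692 tY=1.1591  stride 1/|dx|=1.0353 1/|dy|=3.8637
    cross x-line → (5,3), t=0.2692
    cross y-line → (5,2), t=1.1591
    cross x-line → (4,2), t=1.3044
    cross x-line → (3,2), t=2.3397
    cross x-line → (2,2), t=3.3750
    cross x-line → (1,2), t=4.4103
    cross y-line → (1,1), t=5.0228 (wall)
  → r_4 = 5.0228

ranges = [1.8014, 1.9630, 3.4000, 5.0228]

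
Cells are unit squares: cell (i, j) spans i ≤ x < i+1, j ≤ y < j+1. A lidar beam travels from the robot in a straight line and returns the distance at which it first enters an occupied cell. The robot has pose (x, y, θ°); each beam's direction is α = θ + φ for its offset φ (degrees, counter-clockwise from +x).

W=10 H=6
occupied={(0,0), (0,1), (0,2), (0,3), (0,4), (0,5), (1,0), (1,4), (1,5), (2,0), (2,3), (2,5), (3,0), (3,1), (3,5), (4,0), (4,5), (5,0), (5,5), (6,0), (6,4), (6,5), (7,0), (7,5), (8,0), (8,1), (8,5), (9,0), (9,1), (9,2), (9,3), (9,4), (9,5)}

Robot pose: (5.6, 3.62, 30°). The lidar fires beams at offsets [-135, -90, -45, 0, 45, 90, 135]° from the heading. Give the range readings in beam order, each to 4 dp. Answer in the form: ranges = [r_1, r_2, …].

beam 1: φ=-135°, α=255°
  d=(-0.2588,-0.9659)  start (5,3)  tX=2.3182 tY=0.6419  stride 1/|dx|=3.8637 1/|dy|=1.0353
    cross y-line → (5,2), t=0.6419
    cross y-line → (5,1), t=1.6771
    cross x-line → (4,1), t=2.3182
    cross y-line → (4,0), t=2.7124 (wall)
  → r_1 = 2.7124
beam 2: φ=-90°, α=300°
  d=(0.5000,-0.8660)  start (5,3)  tX=0.8000 tY=0.7159  stride 1/|dx|=2.0000 1/|dy|=1.1547
    cross y-line → (5,2), t=0.7159
    cross x-line → (6,2), t=0.8000
    cross y-line → (6,1), t=1.8706
    cross x-line → (7,1), t=2.8000
    cross y-line → (7,0), t=3.0253 (wall)
  → r_2 = 3.0253
beam 3: φ=-45°, α=345°
  d=(0.9659,-0.2588)  start (5,3)  tX=0.4141 tY=2.3955  stride 1/|dx|=1.0353 1/|dy|=3.8637
    cross x-line → (6,3), t=0.4141
    cross x-line → (7,3), t=1.4494
    cross y-line → (7,2), t=2.3955
    cross x-line → (8,2), t=2.4847
    cross x-line → (9,2), t=3.5199 (wall)
  → r_3 = 3.5199
beam 4: φ=0°, α=30°
  d=(0.8660,0.5000)  start (5,3)  tX=0.4619 tY=0.7600  stride 1/|dx|=1.1547 1/|dy|=2.0000
    cross x-line → (6,3), t=0.4619
    cross y-line → (6,4), t=0.7600 (wall)
  → r_4 = 0.7600
beam 5: φ=45°, α=75°
  d=(0.2588,0.9659)  start (5,3)  tX=1.5455 tY=0.3934  stride 1/|dx|=3.8637 1/|dy|=1.0353
    cross y-line → (5,4), t=0.3934
    cross y-line → (5,5), t=1.4287 (wall)
  → r_5 = 1.4287
beam 6: φ=90°, α=120°
  d=(-0.5000,0.8660)  start (5,3)  tX=1.2000 tY=0.4388  stride 1/|dx|=2.0000 1/|dy|=1.1547
    cross y-line → (5,4), t=0.4388
    cross x-line → (4,4), t=1.2000
    cross y-line → (4,5), t=1.5935 (wall)
  → r_6 = 1.5935
beam 7: φ=135°, α=165°
  d=(-0.9659,0.2588)  start (5,3)  tX=0.6212 tY=1.4682  stride 1/|dx|=1.0353 1/|dy|=3.8637
    cross x-line → (4,3), t=0.6212
    cross y-line → (4,4), t=1.4682
    cross x-line → (3,4), t=1.6564
    cross x-line → (2,4), t=2.6917
    cross x-line → (1,4), t=3.7270 (wall)
  → r_7 = 3.7270

ranges = [2.7124, 3.0253, 3.5199, 0.7600, 1.4287, 1.5935, 3.7270]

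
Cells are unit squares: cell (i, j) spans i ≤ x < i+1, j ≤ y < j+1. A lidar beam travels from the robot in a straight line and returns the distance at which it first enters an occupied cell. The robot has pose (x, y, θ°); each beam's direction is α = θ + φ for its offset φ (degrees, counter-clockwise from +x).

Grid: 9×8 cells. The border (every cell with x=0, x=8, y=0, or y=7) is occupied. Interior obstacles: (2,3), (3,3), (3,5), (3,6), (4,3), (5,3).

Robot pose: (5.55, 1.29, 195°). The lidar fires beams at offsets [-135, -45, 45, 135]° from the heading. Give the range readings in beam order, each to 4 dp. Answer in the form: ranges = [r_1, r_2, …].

beam 1: φ=-135°, α=60°
  direction (0.5000, 0.8660); cell (5,1); t to first gridline: x 0.9000, y 0.8198 (then +2.0000 / +1.1547)
    (5,2) via y @ 0.8198
    (6,2) via x @ 0.9000
    (6,3) via y @ 1.9745
    (7,3) via x @ 2.9000
    (7,4) via y @ 3.1292
    (7,5) via y @ 4.2839
    (8,5) via x @ 4.9000  # hit
  → r_1 = 4.9000
beam 2: φ=-45°, α=150°
  direction (-0.8660, 0.5000); cell (5,1); t to first gridline: x 0.6351, y 1.4200 (then +1.1547 / +2.0000)
    (4,1) via x @ 0.6351
    (4,2) via y @ 1.4200
    (3,2) via x @ 1.7898
    (2,2) via x @ 2.9445
    (2,3) via y @ 3.4200  # hit
  → r_2 = 3.4200
beam 3: φ=45°, α=240°
  direction (-0.5000, -0.8660); cell (5,1); t to first gridline: x 1.1000, y 0.3349 (then +2.0000 / +1.1547)
    (5,0) via y @ 0.3349  # hit
  → r_3 = 0.3349
beam 4: φ=135°, α=330°
  direction (0.8660, -0.5000); cell (5,1); t to first gridline: x 0.5196, y 0.5800 (then +1.1547 / +2.0000)
    (6,1) via x @ 0.5196
    (6,0) via y @ 0.5800  # hit
  → r_4 = 0.5800

ranges = [4.9000, 3.4200, 0.3349, 0.5800]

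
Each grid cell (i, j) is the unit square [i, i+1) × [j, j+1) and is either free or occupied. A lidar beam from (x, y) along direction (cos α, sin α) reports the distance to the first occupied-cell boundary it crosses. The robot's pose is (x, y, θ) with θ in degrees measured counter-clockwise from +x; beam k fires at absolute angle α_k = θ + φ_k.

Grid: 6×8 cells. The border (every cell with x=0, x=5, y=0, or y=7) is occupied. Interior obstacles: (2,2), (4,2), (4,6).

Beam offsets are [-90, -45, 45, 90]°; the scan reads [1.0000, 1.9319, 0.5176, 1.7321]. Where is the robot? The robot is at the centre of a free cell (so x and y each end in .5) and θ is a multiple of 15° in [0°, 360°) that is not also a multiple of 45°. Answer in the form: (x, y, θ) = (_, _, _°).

Candidates: 21 free-cell centres × 16 headings = 336 poses. Raycast each; keep the one whose scan matches to 4 dp.
  (2.5, 1.5, 195°): beam 1 = 0.5176 ≠ 1.0000 ✗
  (4.5, 3.5, 195°): beam 1 = 3.6235 ≠ 1.0000 ✗
  (4.5, 1.5, 210°): beam 1 = 0.5774 ≠ 1.0000 ✗
  (1.5, 4.5, 165°): beam 1 = 2.5882 ≠ 1.0000 ✗
  …
  (2.5, 1.5, 60°): r_1=1.0000, r_2=1.9319, r_3=0.5176, r_4=1.7321 — all match ✓
Unique over the lattice → pose = (2.5, 1.5, 60°).

(x, y, θ) = (2.5, 1.5, 60°)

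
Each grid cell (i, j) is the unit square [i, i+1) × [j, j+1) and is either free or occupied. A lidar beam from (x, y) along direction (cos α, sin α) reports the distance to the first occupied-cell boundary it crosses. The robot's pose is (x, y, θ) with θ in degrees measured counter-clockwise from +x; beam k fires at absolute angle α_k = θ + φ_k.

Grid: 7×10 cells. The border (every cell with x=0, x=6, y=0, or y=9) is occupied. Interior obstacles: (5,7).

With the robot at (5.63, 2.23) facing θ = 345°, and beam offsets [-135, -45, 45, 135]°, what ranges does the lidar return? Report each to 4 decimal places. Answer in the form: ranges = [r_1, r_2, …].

beam 1: φ=-135°, α=210°
  cosα=-0.8660 sinα=-0.5000 | (5,2) | tMaxX 0.7275 tMaxY 0.4600 | tΔX 1.1547 tΔY 2.0000
    t=0.4600 [y] (5,1)
    t=0.7275 [x] (4,1)
    t=1.8822 [x] (3,1)
    t=2.4600 [y] (3,0) — stop
  → r_1 = 2.4600
beam 2: φ=-45°, α=300°
  cosα=0.5000 sinα=-0.8660 | (5,2) | tMaxX 0.7400 tMaxY 0.2656 | tΔX 2.0000 tΔY 1.1547
    t=0.2656 [y] (5,1)
    t=0.7400 [x] (6,1) — stop
  → r_2 = 0.7400
beam 3: φ=45°, α=30°
  cosα=0.8660 sinα=0.5000 | (5,2) | tMaxX 0.4272 tMaxY 1.5400 | tΔX 1.1547 tΔY 2.0000
    t=0.4272 [x] (6,2) — stop
  → r_3 = 0.4272
beam 4: φ=135°, α=120°
  cosα=-0.5000 sinα=0.8660 | (5,2) | tMaxX 1.2600 tMaxY 0.8891 | tΔX 2.0000 tΔY 1.1547
    t=0.8891 [y] (5,3)
    t=1.2600 [x] (4,3)
    t=2.0438 [y] (4,4)
    t=3.1985 [y] (4,5)
    t=3.2600 [x] (3,5)
    t=4.3532 [y] (3,6)
    t=5.2600 [x] (2,6)
    t=5.5079 [y] (2,7)
    t=6.6626 [y] (2,8)
    t=7.2600 [x] (1,8)
    t=7.8173 [y] (1,9) — stop
  → r_4 = 7.8173

ranges = [2.4600, 0.7400, 0.4272, 7.8173]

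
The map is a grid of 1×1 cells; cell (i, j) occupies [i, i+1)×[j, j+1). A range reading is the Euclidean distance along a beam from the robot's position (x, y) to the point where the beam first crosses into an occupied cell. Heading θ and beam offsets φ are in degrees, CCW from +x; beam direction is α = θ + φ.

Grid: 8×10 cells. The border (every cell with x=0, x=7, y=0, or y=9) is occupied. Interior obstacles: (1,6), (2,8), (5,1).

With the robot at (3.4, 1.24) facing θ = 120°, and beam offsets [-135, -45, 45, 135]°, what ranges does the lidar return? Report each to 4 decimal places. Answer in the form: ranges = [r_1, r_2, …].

ranges = [0.9273, 8.0337, 2.4847, 0.2485]

beam 1: φ=-135°, α=345°
  direction (0.9659, -0.2588); cell (3,1); t to first gridline: x 0.6212, y 0.9273 (then +1.0353 / +3.8637)
    (4,1) via x @ 0.6212
    (4,0) via y @ 0.9273  # hit
  → r_1 = 0.9273
beam 2: φ=-45°, α=75°
  direction (0.2588, 0.9659); cell (3,1); t to first gridline: x 2.3182, y 0.7868 (then +3.8637 / +1.0353)
    (3,2) via y @ 0.7868
    (3,3) via y @ 1.8221
    (4,3) via x @ 2.3182
    (4,4) via y @ 2.8574
    (4,5) via y @ 3.8926
    (4,6) via y @ 4.9279
    (4,7) via y @ 5.9632
    (5,7) via x @ 6.1819
    (5,8) via y @ 6.9985
    (5,9) via y @ 8.0337  # hit
  → r_2 = 8.0337
beam 3: φ=45°, α=165°
  direction (-0.9659, 0.2588); cell (3,1); t to first gridline: x 0.4141, y 2.9364 (then +1.0353 / +3.8637)
    (2,1) via x @ 0.4141
    (1,1) via x @ 1.4494
    (0,1) via x @ 2.4847  # hit
  → r_3 = 2.4847
beam 4: φ=135°, α=255°
  direction (-0.2588, -0.9659); cell (3,1); t to first gridline: x 1.5455, y 0.2485 (then +3.8637 / +1.0353)
    (3,0) via y @ 0.2485  # hit
  → r_4 = 0.2485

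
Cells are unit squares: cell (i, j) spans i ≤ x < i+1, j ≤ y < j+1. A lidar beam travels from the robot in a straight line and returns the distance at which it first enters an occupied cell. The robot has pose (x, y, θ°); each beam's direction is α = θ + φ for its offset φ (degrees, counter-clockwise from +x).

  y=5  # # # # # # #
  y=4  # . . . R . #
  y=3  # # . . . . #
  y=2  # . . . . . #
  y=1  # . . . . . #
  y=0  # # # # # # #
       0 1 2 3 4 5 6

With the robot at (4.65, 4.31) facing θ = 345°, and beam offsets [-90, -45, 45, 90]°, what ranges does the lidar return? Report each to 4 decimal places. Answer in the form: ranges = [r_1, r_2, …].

beam 1: φ=-90°, α=255°
  dir = (cos 255°, sin 255°) = (-0.2588, -0.9659); from cell (4,4)
  next x-line at t=2.5114, next y-line at t=0.3209; Δt_x=3.8637, Δt_y=1.0353
    y: enter (4,3) at t=0.3209
    y: enter (4,2) at t=1.3562
    y: enter (4,1) at t=2.3915
    x: enter (3,1) at t=2.5114
    y: enter (3,0) at t=3.4268 ← occupied
  → r_1 = 3.4268
beam 2: φ=-45°, α=300°
  dir = (cos 300°, sin 300°) = (0.5000, -0.8660); from cell (4,4)
  next x-line at t=0.7000, next y-line at t=0.3580; Δt_x=2.0000, Δt_y=1.1547
    y: enter (4,3) at t=0.3580
    x: enter (5,3) at t=0.7000
    y: enter (5,2) at t=1.5127
    y: enter (5,1) at t=2.6674
    x: enter (6,1) at t=2.7000 ← occupied
  → r_2 = 2.7000
beam 3: φ=45°, α=30°
  dir = (cos 30°, sin 30°) = (0.8660, 0.5000); from cell (4,4)
  next x-line at t=0.4041, next y-line at t=1.3800; Δt_x=1.1547, Δt_y=2.0000
    x: enter (5,4) at t=0.4041
    y: enter (5,5) at t=1.3800 ← occupied
  → r_3 = 1.3800
beam 4: φ=90°, α=75°
  dir = (cos 75°, sin 75°) = (0.2588, 0.9659); from cell (4,4)
  next x-line at t=1.3523, next y-line at t=0.7143; Δt_x=3.8637, Δt_y=1.0353
    y: enter (4,5) at t=0.7143 ← occupied
  → r_4 = 0.7143

ranges = [3.4268, 2.7000, 1.3800, 0.7143]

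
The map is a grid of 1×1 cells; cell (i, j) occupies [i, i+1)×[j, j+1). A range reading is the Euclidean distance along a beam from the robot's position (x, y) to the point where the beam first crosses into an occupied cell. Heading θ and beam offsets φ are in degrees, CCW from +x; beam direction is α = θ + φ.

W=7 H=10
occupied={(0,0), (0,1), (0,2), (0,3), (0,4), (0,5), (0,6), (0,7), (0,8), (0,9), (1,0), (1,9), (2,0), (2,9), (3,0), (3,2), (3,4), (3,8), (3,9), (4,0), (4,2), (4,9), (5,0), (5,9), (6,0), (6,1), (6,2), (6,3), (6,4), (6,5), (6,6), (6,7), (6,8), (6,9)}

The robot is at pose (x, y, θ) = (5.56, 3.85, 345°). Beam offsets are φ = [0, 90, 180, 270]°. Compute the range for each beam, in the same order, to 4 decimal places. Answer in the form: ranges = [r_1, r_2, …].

ranges = [0.4555, 1.7000, 1.6150, 2.9505]

beam 1: φ=0°, α=345°
  direction (0.9659, -0.2588); cell (5,3); t to first gridline: x 0.4555, y 3.2841 (then +1.0353 / +3.8637)
    (6,3) via x @ 0.4555  # hit
  → r_1 = 0.4555
beam 2: φ=90°, α=75°
  direction (0.2588, 0.9659); cell (5,3); t to first gridline: x 1.7000, y 0.1553 (then +3.8637 / +1.0353)
    (5,4) via y @ 0.1553
    (5,5) via y @ 1.1906
    (6,5) via x @ 1.7000  # hit
  → r_2 = 1.7000
beam 3: φ=180°, α=165°
  direction (-0.9659, 0.2588); cell (5,3); t to first gridline: x 0.5798, y 0.5796 (then +1.0353 / +3.8637)
    (5,4) via y @ 0.5796
    (4,4) via x @ 0.5798
    (3,4) via x @ 1.6150  # hit
  → r_3 = 1.6150
beam 4: φ=270°, α=255°
  direction (-0.2588, -0.9659); cell (5,3); t to first gridline: x 2.1637, y 0.8800 (then +3.8637 / +1.0353)
    (5,2) via y @ 0.8800
    (5,1) via y @ 1.9153
    (4,1) via x @ 2.1637
    (4,0) via y @ 2.9505  # hit
  → r_4 = 2.9505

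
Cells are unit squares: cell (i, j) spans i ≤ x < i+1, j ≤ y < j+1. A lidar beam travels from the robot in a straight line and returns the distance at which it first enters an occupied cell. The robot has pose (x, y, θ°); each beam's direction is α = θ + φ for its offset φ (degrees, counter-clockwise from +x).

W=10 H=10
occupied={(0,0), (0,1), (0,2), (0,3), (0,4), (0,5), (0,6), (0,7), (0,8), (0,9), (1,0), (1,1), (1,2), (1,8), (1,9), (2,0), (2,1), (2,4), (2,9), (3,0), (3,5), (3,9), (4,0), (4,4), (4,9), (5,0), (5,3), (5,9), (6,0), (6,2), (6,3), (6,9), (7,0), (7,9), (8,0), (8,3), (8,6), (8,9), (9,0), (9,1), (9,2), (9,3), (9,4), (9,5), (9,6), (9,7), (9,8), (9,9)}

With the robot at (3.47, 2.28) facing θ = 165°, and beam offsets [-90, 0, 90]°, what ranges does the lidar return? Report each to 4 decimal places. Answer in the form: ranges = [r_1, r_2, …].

ranges = [2.0478, 1.5219, 1.3252]

beam 1: φ=-90°, α=75°
  cosα=0.2588 sinα=0.9659 | (3,2) | tMaxX 2.0478 tMaxY 0.7454 | tΔX 3.8637 tΔY 1.0353
    t=0.7454 [y] (3,3)
    t=1.7807 [y] (3,4)
    t=2.0478 [x] (4,4) — stop
  → r_1 = 2.0478
beam 2: φ=0°, α=165°
  cosα=-0.9659 sinα=0.2588 | (3,2) | tMaxX 0.4866 tMaxY 2.7819 | tΔX 1.0353 tΔY 3.8637
    t=0.4866 [x] (2,2)
    t=1.5219 [x] (1,2) — stop
  → r_2 = 1.5219
beam 3: φ=90°, α=255°
  cosα=-0.2588 sinα=-0.9659 | (3,2) | tMaxX 1.8159 tMaxY 0.2899 | tΔX 3.8637 tΔY 1.0353
    t=0.2899 [y] (3,1)
    t=1.3252 [y] (3,0) — stop
  → r_3 = 1.3252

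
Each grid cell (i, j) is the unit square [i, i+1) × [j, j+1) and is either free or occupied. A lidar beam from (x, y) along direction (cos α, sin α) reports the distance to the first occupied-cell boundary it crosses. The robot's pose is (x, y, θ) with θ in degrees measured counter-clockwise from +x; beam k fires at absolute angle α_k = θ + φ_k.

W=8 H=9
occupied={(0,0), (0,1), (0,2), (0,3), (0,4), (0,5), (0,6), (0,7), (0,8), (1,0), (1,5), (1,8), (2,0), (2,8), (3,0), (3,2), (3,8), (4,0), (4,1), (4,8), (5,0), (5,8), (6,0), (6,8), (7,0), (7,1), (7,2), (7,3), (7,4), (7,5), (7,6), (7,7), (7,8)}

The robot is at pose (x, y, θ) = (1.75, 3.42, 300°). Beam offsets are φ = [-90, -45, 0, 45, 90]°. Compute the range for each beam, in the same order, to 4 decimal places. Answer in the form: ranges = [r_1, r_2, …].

ranges = [0.8660, 2.5054, 2.7944, 1.6228, 6.0622]

beam 1: φ=-90°, α=210°
  dir = (cos 210°, sin 210°) = (-0.8660, -0.5000); from cell (1,3)
  next x-line at t=0.8660, next y-line at t=0.8400; Δt_x=1.1547, Δt_y=2.0000
    y: enter (1,2) at t=0.8400
    x: enter (0,2) at t=0.8660 ← occupied
  → r_1 = 0.8660
beam 2: φ=-45°, α=255°
  dir = (cos 255°, sin 255°) = (-0.2588, -0.9659); from cell (1,3)
  next x-line at t=2.8978, next y-line at t=0.4348; Δt_x=3.8637, Δt_y=1.0353
    y: enter (1,2) at t=0.4348
    y: enter (1,1) at t=1.4701
    y: enter (1,0) at t=2.5054 ← occupied
  → r_2 = 2.5054
beam 3: φ=0°, α=300°
  dir = (cos 300°, sin 300°) = (0.5000, -0.8660); from cell (1,3)
  next x-line at t=0.5000, next y-line at t=0.4850; Δt_x=2.0000, Δt_y=1.1547
    y: enter (1,2) at t=0.4850
    x: enter (2,2) at t=0.5000
    y: enter (2,1) at t=1.6397
    x: enter (3,1) at t=2.5000
    y: enter (3,0) at t=2.7944 ← occupied
  → r_3 = 2.7944
beam 4: φ=45°, α=345°
  dir = (cos 345°, sin 345°) = (0.9659, -0.2588); from cell (1,3)
  next x-line at t=0.2588, next y-line at t=1.6228; Δt_x=1.0353, Δt_y=3.8637
    x: enter (2,3) at t=0.2588
    x: enter (3,3) at t=1.2941
    y: enter (3,2) at t=1.6228 ← occupied
  → r_4 = 1.6228
beam 5: φ=90°, α=30°
  dir = (cos 30°, sin 30°) = (0.8660, 0.5000); from cell (1,3)
  next x-line at t=0.2887, next y-line at t=1.1600; Δt_x=1.1547, Δt_y=2.0000
    x: enter (2,3) at t=0.2887
    y: enter (2,4) at t=1.1600
    x: enter (3,4) at t=1.4434
    x: enter (4,4) at t=2.5981
    y: enter (4,5) at t=3.1600
    x: enter (5,5) at t=3.7528
    x: enter (6,5) at t=4.9075
    y: enter (6,6) at t=5.1600
    x: enter (7,6) at t=6.0622 ← occupied
  → r_5 = 6.0622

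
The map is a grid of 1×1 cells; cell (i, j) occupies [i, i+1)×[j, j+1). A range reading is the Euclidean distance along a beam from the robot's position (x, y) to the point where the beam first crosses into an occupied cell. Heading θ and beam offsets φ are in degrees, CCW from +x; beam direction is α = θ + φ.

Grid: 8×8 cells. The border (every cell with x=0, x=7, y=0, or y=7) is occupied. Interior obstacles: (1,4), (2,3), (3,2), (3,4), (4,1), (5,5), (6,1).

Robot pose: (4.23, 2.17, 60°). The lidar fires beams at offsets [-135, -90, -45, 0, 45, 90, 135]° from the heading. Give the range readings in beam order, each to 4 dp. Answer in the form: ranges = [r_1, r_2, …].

ranges = [0.1760, 0.3400, 2.8677, 3.2678, 1.8946, 0.2656, 0.2381]

beam 1: φ=-135°, α=285°
  dir = (cos 285°, sin 285°) = (0.2588, -0.9659); from cell (4,2)
  next x-line at t=2.9751, next y-line at t=0.1760; Δt_x=3.8637, Δt_y=1.0353
    y: enter (4,1) at t=0.1760 ← occupied
  → r_1 = 0.1760
beam 2: φ=-90°, α=330°
  dir = (cos 330°, sin 330°) = (0.8660, -0.5000); from cell (4,2)
  next x-line at t=0.8891, next y-line at t=0.3400; Δt_x=1.1547, Δt_y=2.0000
    y: enter (4,1) at t=0.3400 ← occupied
  → r_2 = 0.3400
beam 3: φ=-45°, α=15°
  dir = (cos 15°, sin 15°) = (0.9659, 0.2588); from cell (4,2)
  next x-line at t=0.7972, next y-line at t=3.2069; Δt_x=1.0353, Δt_y=3.8637
    x: enter (5,2) at t=0.7972
    x: enter (6,2) at t=1.8324
    x: enter (7,2) at t=2.8677 ← occupied
  → r_3 = 2.8677
beam 4: φ=0°, α=60°
  dir = (cos 60°, sin 60°) = (0.5000, 0.8660); from cell (4,2)
  next x-line at t=1.5400, next y-line at t=0.9584; Δt_x=2.0000, Δt_y=1.1547
    y: enter (4,3) at t=0.9584
    x: enter (5,3) at t=1.5400
    y: enter (5,4) at t=2.1131
    y: enter (5,5) at t=3.2678 ← occupied
  → r_4 = 3.2678
beam 5: φ=45°, α=105°
  dir = (cos 105°, sin 105°) = (-0.2588, 0.9659); from cell (4,2)
  next x-line at t=0.8887, next y-line at t=0.8593; Δt_x=3.8637, Δt_y=1.0353
    y: enter (4,3) at t=0.8593
    x: enter (3,3) at t=0.8887
    y: enter (3,4) at t=1.8946 ← occupied
  → r_5 = 1.8946
beam 6: φ=90°, α=150°
  dir = (cos 150°, sin 150°) = (-0.8660, 0.5000); from cell (4,2)
  next x-line at t=0.2656, next y-line at t=1.6600; Δt_x=1.1547, Δt_y=2.0000
    x: enter (3,2) at t=0.2656 ← occupied
  → r_6 = 0.2656
beam 7: φ=135°, α=195°
  dir = (cos 195°, sin 195°) = (-0.9659, -0.2588); from cell (4,2)
  next x-line at t=0.2381, next y-line at t=0.6568; Δt_x=1.0353, Δt_y=3.8637
    x: enter (3,2) at t=0.2381 ← occupied
  → r_7 = 0.2381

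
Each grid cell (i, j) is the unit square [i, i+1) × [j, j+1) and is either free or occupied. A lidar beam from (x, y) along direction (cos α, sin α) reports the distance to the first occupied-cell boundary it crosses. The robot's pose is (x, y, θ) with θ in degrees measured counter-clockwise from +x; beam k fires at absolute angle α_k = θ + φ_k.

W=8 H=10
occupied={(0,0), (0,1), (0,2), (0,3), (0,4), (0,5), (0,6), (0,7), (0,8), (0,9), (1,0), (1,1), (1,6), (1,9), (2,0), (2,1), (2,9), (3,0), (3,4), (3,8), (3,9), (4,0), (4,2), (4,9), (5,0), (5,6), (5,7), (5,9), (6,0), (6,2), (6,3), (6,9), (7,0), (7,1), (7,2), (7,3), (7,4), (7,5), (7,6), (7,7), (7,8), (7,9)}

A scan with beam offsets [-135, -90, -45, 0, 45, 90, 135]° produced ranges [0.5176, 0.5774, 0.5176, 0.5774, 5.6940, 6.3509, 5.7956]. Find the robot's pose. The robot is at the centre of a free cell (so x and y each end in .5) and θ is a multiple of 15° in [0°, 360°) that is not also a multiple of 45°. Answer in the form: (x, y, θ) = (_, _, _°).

The pose lattice has 38·16 = 608 candidates. Test each by forward raycasting.
  (3.5, 5.5, 15°): beam 1 = 0.5774 ≠ 0.5176 ✗
  (2.5, 7.5, 120°): beam 1 = 2.5882 ≠ 0.5176 ✗
  (2.5, 5.5, 255°): beam 1 = 1.0000 ≠ 0.5176 ✗
  …
  (1.5, 2.5, 300°): r_1=0.5176, r_2=0.5774, r_3=0.5176, r_4=0.5774, r_5=5.6940, r_6=6.3509, r_7=5.7956 — all match ✓
Only this pose fits every beam.

(x, y, θ) = (1.5, 2.5, 300°)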